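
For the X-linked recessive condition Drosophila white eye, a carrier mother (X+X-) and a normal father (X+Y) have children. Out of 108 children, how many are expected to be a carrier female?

Cross: X+X- × X+Y
Offspring: 1 X+X+, 1 X+Y, 1 X+X-, 1 X-Y
Probability of a carrier female: 1/4
Expected count = 1/4 × 108 = 27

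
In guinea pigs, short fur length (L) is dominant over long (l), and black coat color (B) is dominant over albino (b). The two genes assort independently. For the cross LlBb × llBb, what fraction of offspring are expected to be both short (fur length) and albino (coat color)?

Dihybrid cross LlBb × llBb — consider each gene separately:
fur length: Ll × ll → 2 Ll, 2 ll → 2 L_ : 2 ll (out of 4)
coat color: Bb × Bb → 1 BB, 2 Bb, 1 bb → 3 B_ : 1 bb (out of 4)
Looking for: short (L_) and albino (bb)
P(short) = 2/4, P(albino) = 1/4
P(both) = 2/4 × 1/4 = 2/16 = 1/8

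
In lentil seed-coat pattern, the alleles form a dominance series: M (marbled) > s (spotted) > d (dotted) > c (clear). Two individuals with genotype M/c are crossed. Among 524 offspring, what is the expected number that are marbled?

Cross: M/c × M/c
Allele dominance: M > s > d > c
Offspring genotypes: 1 M/M, 2 M/c, 1 c/c
Phenotype counts: 3 marbled, 1 clear
marbled: 3 out of 4 → fraction 3/4
Expected count = 3/4 × 524 = 393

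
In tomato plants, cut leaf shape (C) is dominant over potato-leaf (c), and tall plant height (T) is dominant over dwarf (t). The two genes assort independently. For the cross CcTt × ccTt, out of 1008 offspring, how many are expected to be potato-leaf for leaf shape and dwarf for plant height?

Dihybrid cross CcTt × ccTt — consider each gene separately:
leaf shape: Cc × cc → 2 Cc, 2 cc → 2 C_ : 2 cc (out of 4)
plant height: Tt × Tt → 1 TT, 2 Tt, 1 tt → 3 T_ : 1 tt (out of 4)
Looking for: potato-leaf (cc) and dwarf (tt)
P(potato-leaf) = 2/4, P(dwarf) = 1/4
P(both) = 2/4 × 1/4 = 2/16 = 1/8
Expected count = 1/8 × 1008 = 126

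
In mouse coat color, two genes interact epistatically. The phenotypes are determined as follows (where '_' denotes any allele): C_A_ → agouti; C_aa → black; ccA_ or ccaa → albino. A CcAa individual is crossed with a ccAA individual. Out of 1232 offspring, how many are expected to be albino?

Cross: CcAa × ccAA — consider each gene separately:
C gene: Cc × cc → 2 Cc, 2 cc → 2 C_ : 2 cc (out of 4)
A gene: Aa × AA → 2 AA, 2 Aa → 4 A_ (out of 4)
Genotype classes (out of 4 × 4 = 16): C_A_ = 2×4 = 8; ccA_ = 2×4 = 8
Apply the phenotype rules: C_A_ (8) → agouti; ccA_ (8) → albino
Phenotype counts (out of 16): 8 agouti, 8 albino
albino: 8 out of 16 → fraction 1/2
Expected count = 1/2 × 1232 = 616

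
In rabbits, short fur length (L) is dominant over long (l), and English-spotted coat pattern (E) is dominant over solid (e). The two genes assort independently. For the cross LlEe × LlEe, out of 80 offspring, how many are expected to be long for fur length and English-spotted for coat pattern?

Dihybrid cross LlEe × LlEe — consider each gene separately:
fur length: Ll × Ll → 1 LL, 2 Ll, 1 ll → 3 L_ : 1 ll (out of 4)
coat pattern: Ee × Ee → 1 EE, 2 Ee, 1 ee → 3 E_ : 1 ee (out of 4)
Looking for: long (ll) and English-spotted (E_)
P(long) = 1/4, P(English-spotted) = 3/4
P(both) = 1/4 × 3/4 = 3/16
Expected count = 3/16 × 80 = 15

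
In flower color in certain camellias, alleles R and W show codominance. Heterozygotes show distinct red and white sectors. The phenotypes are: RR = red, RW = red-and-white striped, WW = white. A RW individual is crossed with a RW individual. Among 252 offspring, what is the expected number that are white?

Punnett square for RW × RW:
Offspring genotypes: 1 RR, 2 RW, 1 WW
Phenotype counts: 1 red, 2 red-and-white striped, 1 white
white: 1 out of 4 → fraction 1/4
Expected count = 1/4 × 252 = 63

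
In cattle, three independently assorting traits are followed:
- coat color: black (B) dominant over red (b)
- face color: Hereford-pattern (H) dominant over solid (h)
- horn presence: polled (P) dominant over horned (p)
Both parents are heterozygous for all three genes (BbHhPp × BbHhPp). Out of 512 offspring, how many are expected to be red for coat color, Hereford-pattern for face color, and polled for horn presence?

Trihybrid cross: BbHhPp × BbHhPp
Each trait segregates independently with a 3:1 phenotypic ratio, so each gene contributes 3/4 (dominant) or 1/4 (recessive).
Target: red (coat color), Hereford-pattern (face color), polled (horn presence)
Probability = product of independent per-trait probabilities
= 1/4 × 3/4 × 3/4 = 9/64
Expected count = 9/64 × 512 = 72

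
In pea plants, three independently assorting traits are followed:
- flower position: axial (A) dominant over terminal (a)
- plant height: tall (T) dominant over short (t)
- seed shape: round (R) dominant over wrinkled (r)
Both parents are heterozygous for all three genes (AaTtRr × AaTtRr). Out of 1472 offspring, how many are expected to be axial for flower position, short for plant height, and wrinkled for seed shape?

Trihybrid cross: AaTtRr × AaTtRr
Each trait segregates independently with a 3:1 phenotypic ratio, so each gene contributes 3/4 (dominant) or 1/4 (recessive).
Target: axial (flower position), short (plant height), wrinkled (seed shape)
Probability = product of independent per-trait probabilities
= 3/4 × 1/4 × 1/4 = 3/64
Expected count = 3/64 × 1472 = 69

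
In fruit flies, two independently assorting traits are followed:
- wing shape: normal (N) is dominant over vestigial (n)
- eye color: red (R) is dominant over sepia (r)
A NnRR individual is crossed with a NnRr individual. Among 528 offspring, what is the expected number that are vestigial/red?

Dihybrid cross NnRR × NnRr — consider each gene separately:
wing shape: Nn × Nn → 1 NN, 2 Nn, 1 nn → 3 N_ : 1 nn (out of 4)
eye color: RR × Rr → 2 RR, 2 Rr → 4 R_ (out of 4)
Combine (counts out of 4 × 4 = 16): normal/red (N_R_) = 3×4 = 12; vestigial/red (nnR_) = 1×4 = 4
Phenotype counts (out of 16): 12 normal/red, 4 vestigial/red
vestigial/red: 4 out of 16 → fraction 1/4
Expected count = 1/4 × 528 = 132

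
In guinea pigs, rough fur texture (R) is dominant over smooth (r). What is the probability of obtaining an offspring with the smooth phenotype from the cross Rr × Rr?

Punnett square for Rr × Rr:
Offspring genotypes: 1 RR, 2 Rr, 1 rr
Total offspring: 4
Count with target: 1
Probability: 1/4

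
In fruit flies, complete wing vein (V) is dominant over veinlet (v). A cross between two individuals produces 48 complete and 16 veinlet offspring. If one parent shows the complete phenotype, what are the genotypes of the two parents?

Observed offspring: 48 complete, 16 veinlet
The observed ratio simplifies to 3:1. Veinlet (vv) offspring appear, so each parent must contribute one v allele. The parent stated to show complete carries V, so it is Vv. The other parent is then either Vv or vv: Vv × vv would give a 1:1 split, whereas Vv × Vv gives 3:1 — matching the data. So both parents are heterozygous (Vv × Vv).
Parent genotypes: Vv × Vv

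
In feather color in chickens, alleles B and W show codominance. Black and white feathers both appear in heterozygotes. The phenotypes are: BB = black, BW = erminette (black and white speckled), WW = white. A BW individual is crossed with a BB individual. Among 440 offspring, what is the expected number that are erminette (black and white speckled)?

Punnett square for BW × BB:
Offspring genotypes: 2 BB, 2 BW
Phenotype counts: 2 black, 2 erminette (black and white speckled)
erminette (black and white speckled): 2 out of 4 → fraction 1/2
Expected count = 1/2 × 440 = 220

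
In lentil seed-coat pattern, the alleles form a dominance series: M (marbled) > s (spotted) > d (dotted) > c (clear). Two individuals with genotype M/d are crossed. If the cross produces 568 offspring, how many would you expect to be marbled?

Cross: M/d × M/d
Allele dominance: M > s > d > c
Offspring genotypes: 1 M/M, 2 M/d, 1 d/d
Phenotype counts: 3 marbled, 1 dotted
marbled: 3 out of 4 → fraction 3/4
Expected count = 3/4 × 568 = 426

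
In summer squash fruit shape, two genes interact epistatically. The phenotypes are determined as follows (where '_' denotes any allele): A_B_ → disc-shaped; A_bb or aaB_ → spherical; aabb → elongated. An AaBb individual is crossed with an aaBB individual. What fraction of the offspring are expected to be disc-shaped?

Cross: AaBb × aaBB — consider each gene separately:
A gene: Aa × aa → 2 Aa, 2 aa → 2 A_ : 2 aa (out of 4)
B gene: Bb × BB → 2 BB, 2 Bb → 4 B_ (out of 4)
Genotype classes (out of 4 × 4 = 16): A_B_ = 2×4 = 8; aaB_ = 2×4 = 8
Apply the phenotype rules: A_B_ (8) → disc-shaped; aaB_ (8) → spherical
Phenotype counts (out of 16): 8 disc-shaped, 8 spherical
disc-shaped: 8 out of 16
Probability: 8/16 = 1/2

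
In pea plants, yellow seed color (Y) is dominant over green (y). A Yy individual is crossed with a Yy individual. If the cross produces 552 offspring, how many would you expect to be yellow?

Punnett square for Yy × Yy:
Offspring genotypes: 1 YY, 2 Yy, 1 yy
yellow: 3, green: 1
yellow: 3 out of 4 → fraction 3/4
Expected count = 3/4 × 552 = 414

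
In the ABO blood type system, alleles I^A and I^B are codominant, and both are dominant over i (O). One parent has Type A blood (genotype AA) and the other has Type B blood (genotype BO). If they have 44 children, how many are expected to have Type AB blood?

Cross: AA × BO
Possible offspring genotypes: 2 AB, 2 AO
Blood type counts: 2 Type AB, 2 Type A
Probability of Type AB: 2/4 = 1/2
Expected count = 1/2 × 44 = 22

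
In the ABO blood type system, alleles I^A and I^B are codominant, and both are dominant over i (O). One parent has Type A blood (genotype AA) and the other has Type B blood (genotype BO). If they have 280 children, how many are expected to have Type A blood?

Cross: AA × BO
Possible offspring genotypes: 2 AB, 2 AO
Blood type counts: 2 Type AB, 2 Type A
Probability of Type A: 2/4 = 1/2
Expected count = 1/2 × 280 = 140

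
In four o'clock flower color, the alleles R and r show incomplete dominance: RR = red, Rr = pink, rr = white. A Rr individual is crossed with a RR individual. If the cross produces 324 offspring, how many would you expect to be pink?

Punnett square for Rr × RR:
Offspring genotypes: 2 RR, 2 Rr
Phenotype counts: 2 red, 2 pink
pink: 2 out of 4 → fraction 1/2
Expected count = 1/2 × 324 = 162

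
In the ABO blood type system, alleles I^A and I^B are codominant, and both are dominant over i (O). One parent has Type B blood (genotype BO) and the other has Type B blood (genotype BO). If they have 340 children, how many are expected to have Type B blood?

Cross: BO × BO
Possible offspring genotypes: 1 BB, 2 BO, 1 OO
Blood type counts: 3 Type B, 1 Type O
Probability of Type B: 3/4
Expected count = 3/4 × 340 = 255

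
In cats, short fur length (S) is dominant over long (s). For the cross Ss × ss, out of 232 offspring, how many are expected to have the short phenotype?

Punnett square for Ss × ss:
Offspring genotypes: 2 Ss, 2 ss
Total offspring: 4
Count with target: 2
Probability: 2/4 = 1/2
Expected count = 1/2 × 232 = 116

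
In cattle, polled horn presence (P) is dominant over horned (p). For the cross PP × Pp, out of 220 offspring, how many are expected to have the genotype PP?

Punnett square for PP × Pp:
Offspring genotypes: 2 PP, 2 Pp
Total offspring: 4
Count with target: 2
Probability: 2/4 = 1/2
Expected count = 1/2 × 220 = 110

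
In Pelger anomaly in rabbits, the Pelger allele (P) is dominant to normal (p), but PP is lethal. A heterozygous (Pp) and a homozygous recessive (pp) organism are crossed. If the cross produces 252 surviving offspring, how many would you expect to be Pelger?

Cross: Pp × pp
Punnett square offspring (before lethality): 2 Pp, 2 pp
No PP offspring are produced in this cross.
Pelger: 2 out of 4 → fraction 1/2
Expected count = 1/2 × 252 = 126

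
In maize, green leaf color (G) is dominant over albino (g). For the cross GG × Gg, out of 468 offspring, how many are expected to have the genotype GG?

Punnett square for GG × Gg:
Offspring genotypes: 2 GG, 2 Gg
Total offspring: 4
Count with target: 2
Probability: 2/4 = 1/2
Expected count = 1/2 × 468 = 234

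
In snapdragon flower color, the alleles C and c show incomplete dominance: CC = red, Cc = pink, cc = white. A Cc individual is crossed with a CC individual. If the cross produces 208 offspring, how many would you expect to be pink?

Punnett square for Cc × CC:
Offspring genotypes: 2 CC, 2 Cc
Phenotype counts: 2 red, 2 pink
pink: 2 out of 4 → fraction 1/2
Expected count = 1/2 × 208 = 104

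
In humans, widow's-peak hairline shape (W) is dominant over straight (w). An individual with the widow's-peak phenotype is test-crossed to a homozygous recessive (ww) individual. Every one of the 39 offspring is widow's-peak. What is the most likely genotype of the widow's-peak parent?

Test cross: ? × ww
All offspring are widow's-peak.
If the unknown parent were heterozygous (Ww), about half of 39 offspring would be straight; none are. The unknown parent is most likely homozygous dominant (WW).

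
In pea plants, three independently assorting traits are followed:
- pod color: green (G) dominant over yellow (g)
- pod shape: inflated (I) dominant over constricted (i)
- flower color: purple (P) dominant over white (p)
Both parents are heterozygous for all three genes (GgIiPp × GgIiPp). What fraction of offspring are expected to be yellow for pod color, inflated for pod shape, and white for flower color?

Trihybrid cross: GgIiPp × GgIiPp
Each trait segregates independently with a 3:1 phenotypic ratio, so each gene contributes 3/4 (dominant) or 1/4 (recessive).
Target: yellow (pod color), inflated (pod shape), white (flower color)
Probability = product of independent per-trait probabilities
= 1/4 × 3/4 × 1/4 = 3/64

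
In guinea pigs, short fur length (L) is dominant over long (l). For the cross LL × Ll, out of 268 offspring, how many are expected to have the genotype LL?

Punnett square for LL × Ll:
Offspring genotypes: 2 LL, 2 Ll
Total offspring: 4
Count with target: 2
Probability: 2/4 = 1/2
Expected count = 1/2 × 268 = 134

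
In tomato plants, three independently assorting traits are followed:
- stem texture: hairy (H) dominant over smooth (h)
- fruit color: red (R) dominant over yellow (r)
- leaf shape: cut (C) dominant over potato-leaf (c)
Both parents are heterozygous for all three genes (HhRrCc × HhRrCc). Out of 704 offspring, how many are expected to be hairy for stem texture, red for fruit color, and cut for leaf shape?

Trihybrid cross: HhRrCc × HhRrCc
Each trait segregates independently with a 3:1 phenotypic ratio, so each gene contributes 3/4 (dominant) or 1/4 (recessive).
Target: hairy (stem texture), red (fruit color), cut (leaf shape)
Probability = product of independent per-trait probabilities
= 3/4 × 3/4 × 3/4 = 27/64
Expected count = 27/64 × 704 = 297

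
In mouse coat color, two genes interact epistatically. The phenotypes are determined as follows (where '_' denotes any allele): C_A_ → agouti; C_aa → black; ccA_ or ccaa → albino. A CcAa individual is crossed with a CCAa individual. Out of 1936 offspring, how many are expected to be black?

Cross: CcAa × CCAa — consider each gene separately:
C gene: Cc × CC → 2 CC, 2 Cc → 4 C_ (out of 4)
A gene: Aa × Aa → 1 AA, 2 Aa, 1 aa → 3 A_ : 1 aa (out of 4)
Genotype classes (out of 4 × 4 = 16): C_A_ = 4×3 = 12; C_aa = 4×1 = 4
Apply the phenotype rules: C_A_ (12) → agouti; C_aa (4) → black
Phenotype counts (out of 16): 12 agouti, 4 black
black: 4 out of 16 → fraction 1/4
Expected count = 1/4 × 1936 = 484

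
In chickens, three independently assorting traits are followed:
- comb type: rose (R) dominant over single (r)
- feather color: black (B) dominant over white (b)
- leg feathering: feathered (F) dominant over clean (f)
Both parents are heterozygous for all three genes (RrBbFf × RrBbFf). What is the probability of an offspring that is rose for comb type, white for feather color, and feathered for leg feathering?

Trihybrid cross: RrBbFf × RrBbFf
Each trait segregates independently with a 3:1 phenotypic ratio, so each gene contributes 3/4 (dominant) or 1/4 (recessive).
Target: rose (comb type), white (feather color), feathered (leg feathering)
Probability = product of independent per-trait probabilities
= 3/4 × 1/4 × 3/4 = 9/64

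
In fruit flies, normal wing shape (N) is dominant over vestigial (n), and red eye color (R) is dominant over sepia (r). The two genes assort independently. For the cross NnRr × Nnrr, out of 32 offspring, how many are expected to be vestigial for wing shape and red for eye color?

Dihybrid cross NnRr × Nnrr — consider each gene separately:
wing shape: Nn × Nn → 1 NN, 2 Nn, 1 nn → 3 N_ : 1 nn (out of 4)
eye color: Rr × rr → 2 Rr, 2 rr → 2 R_ : 2 rr (out of 4)
Looking for: vestigial (nn) and red (R_)
P(vestigial) = 1/4, P(red) = 2/4
P(both) = 1/4 × 2/4 = 2/16 = 1/8
Expected count = 1/8 × 32 = 4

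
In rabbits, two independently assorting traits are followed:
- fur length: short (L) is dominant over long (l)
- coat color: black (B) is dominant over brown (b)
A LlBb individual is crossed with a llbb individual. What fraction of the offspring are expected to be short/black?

Dihybrid cross LlBb × llbb — consider each gene separately:
fur length: Ll × ll → 2 Ll, 2 ll → 2 L_ : 2 ll (out of 4)
coat color: Bb × bb → 2 Bb, 2 bb → 2 B_ : 2 bb (out of 4)
Combine (counts out of 4 × 4 = 16): short/black (L_B_) = 2×2 = 4; short/brown (L_bb) = 2×2 = 4; long/black (llB_) = 2×2 = 4; long/brown (llbb) = 2×2 = 4
Phenotype counts (out of 16): 4 short/black, 4 short/brown, 4 long/black, 4 long/brown
short/black: 4 out of 16
Probability: 4/16 = 1/4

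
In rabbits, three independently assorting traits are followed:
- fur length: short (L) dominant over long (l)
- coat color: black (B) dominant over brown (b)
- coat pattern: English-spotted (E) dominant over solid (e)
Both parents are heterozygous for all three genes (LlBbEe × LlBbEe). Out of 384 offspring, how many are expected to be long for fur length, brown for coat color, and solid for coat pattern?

Trihybrid cross: LlBbEe × LlBbEe
Each trait segregates independently with a 3:1 phenotypic ratio, so each gene contributes 3/4 (dominant) or 1/4 (recessive).
Target: long (fur length), brown (coat color), solid (coat pattern)
Probability = product of independent per-trait probabilities
= 1/4 × 1/4 × 1/4 = 1/64
Expected count = 1/64 × 384 = 6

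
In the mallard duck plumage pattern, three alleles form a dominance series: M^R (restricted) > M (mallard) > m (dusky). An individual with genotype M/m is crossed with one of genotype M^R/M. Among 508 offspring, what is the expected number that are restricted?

Cross: M/m × M^R/M
Allele dominance: M^R > M > m
Offspring genotypes: 1 M^R/M, 1 M/M, 1 M^R/m, 1 M/m
Phenotype counts: 2 restricted, 2 mallard
restricted: 2 out of 4 → fraction 1/2
Expected count = 1/2 × 508 = 254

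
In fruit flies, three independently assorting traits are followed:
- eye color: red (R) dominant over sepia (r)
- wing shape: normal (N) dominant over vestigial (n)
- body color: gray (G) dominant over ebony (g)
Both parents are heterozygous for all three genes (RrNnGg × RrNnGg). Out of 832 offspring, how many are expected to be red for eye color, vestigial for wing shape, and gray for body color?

Trihybrid cross: RrNnGg × RrNnGg
Each trait segregates independently with a 3:1 phenotypic ratio, so each gene contributes 3/4 (dominant) or 1/4 (recessive).
Target: red (eye color), vestigial (wing shape), gray (body color)
Probability = product of independent per-trait probabilities
= 3/4 × 1/4 × 3/4 = 9/64
Expected count = 9/64 × 832 = 117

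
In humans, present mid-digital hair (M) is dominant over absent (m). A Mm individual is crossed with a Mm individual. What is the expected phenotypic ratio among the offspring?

Punnett square for Mm × Mm:
Offspring genotypes: 1 MM, 2 Mm, 1 mm
present: 3, absent: 1
Ratio: 3:1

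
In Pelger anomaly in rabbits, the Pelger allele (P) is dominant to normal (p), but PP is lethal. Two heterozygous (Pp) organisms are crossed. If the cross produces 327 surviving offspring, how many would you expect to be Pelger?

Cross: Pp × Pp
Punnett square offspring (before lethality): 1 PP, 2 Pp, 1 pp
The PP genotype is lethal (embryos die); surviving offspring: 2 Pp, 1 pp
Pelger: 2 out of 3 → fraction 2/3
Expected count = 2/3 × 327 = 218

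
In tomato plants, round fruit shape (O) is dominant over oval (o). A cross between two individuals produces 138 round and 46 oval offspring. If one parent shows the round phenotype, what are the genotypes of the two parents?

Observed offspring: 138 round, 46 oval
The observed ratio simplifies to 3:1. Oval (oo) offspring appear, so each parent must contribute one o allele. The parent stated to show round carries O, so it is Oo. The other parent is then either Oo or oo: Oo × oo would give a 1:1 split, whereas Oo × Oo gives 3:1 — matching the data. So both parents are heterozygous (Oo × Oo).
Parent genotypes: Oo × Oo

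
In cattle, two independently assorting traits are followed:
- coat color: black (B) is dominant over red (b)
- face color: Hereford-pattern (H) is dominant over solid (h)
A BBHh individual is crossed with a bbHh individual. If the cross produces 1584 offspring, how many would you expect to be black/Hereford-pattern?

Dihybrid cross BBHh × bbHh — consider each gene separately:
coat color: BB × bb → 4 Bb → 4 B_ (out of 4)
face color: Hh × Hh → 1 HH, 2 Hh, 1 hh → 3 H_ : 1 hh (out of 4)
Combine (counts out of 4 × 4 = 16): black/Hereford-pattern (B_H_) = 4×3 = 12; black/solid (B_hh) = 4×1 = 4
Phenotype counts (out of 16): 12 black/Hereford-pattern, 4 black/solid
black/Hereford-pattern: 12 out of 16 → fraction 3/4
Expected count = 3/4 × 1584 = 1188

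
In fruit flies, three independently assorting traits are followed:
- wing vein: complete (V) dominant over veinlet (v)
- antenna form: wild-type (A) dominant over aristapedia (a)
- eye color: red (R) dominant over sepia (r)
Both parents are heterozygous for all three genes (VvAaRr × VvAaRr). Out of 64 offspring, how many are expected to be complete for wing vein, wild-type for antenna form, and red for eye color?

Trihybrid cross: VvAaRr × VvAaRr
Each trait segregates independently with a 3:1 phenotypic ratio, so each gene contributes 3/4 (dominant) or 1/4 (recessive).
Target: complete (wing vein), wild-type (antenna form), red (eye color)
Probability = product of independent per-trait probabilities
= 3/4 × 3/4 × 3/4 = 27/64
Expected count = 27/64 × 64 = 27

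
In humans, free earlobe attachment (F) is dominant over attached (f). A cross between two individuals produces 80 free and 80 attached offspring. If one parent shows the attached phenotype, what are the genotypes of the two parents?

Observed offspring: 80 free, 80 attached
The observed ratio simplifies to 1:1. One parent shows attached, so its genotype must be ff. A 1:1 offspring split requires the other parent to be heterozygous (Ff).
Parent genotypes: ff × Ff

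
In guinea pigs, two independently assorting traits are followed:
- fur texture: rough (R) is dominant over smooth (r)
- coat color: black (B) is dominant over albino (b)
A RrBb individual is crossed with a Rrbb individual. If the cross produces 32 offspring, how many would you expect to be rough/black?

Dihybrid cross RrBb × Rrbb — consider each gene separately:
fur texture: Rr × Rr → 1 RR, 2 Rr, 1 rr → 3 R_ : 1 rr (out of 4)
coat color: Bb × bb → 2 Bb, 2 bb → 2 B_ : 2 bb (out of 4)
Combine (counts out of 4 × 4 = 16): rough/black (R_B_) = 3×2 = 6; rough/albino (R_bb) = 3×2 = 6; smooth/black (rrB_) = 1×2 = 2; smooth/albino (rrbb) = 1×2 = 2
Phenotype counts (out of 16): 6 rough/black, 6 rough/albino, 2 smooth/black, 2 smooth/albino
rough/black: 6 out of 16 → fraction 3/8
Expected count = 3/8 × 32 = 12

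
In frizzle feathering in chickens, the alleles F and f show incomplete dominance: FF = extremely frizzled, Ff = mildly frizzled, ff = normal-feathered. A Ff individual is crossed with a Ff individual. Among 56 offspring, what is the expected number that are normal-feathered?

Punnett square for Ff × Ff:
Offspring genotypes: 1 FF, 2 Ff, 1 ff
Phenotype counts: 1 extremely frizzled, 2 mildly frizzled, 1 normal-feathered
normal-feathered: 1 out of 4 → fraction 1/4
Expected count = 1/4 × 56 = 14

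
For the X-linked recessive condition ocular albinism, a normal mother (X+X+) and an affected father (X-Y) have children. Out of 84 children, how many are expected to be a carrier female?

Cross: X+X+ × X-Y
Offspring: 2 X+X-, 2 X+Y
Probability of a carrier female: 2/4 = 1/2
Expected count = 1/2 × 84 = 42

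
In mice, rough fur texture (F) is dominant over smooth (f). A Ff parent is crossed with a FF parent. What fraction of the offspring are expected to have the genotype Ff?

Punnett square for Ff × FF:
Offspring genotypes: 2 FF, 2 Ff
Total offspring: 4
Count with target: 2
Probability: 2/4 = 1/2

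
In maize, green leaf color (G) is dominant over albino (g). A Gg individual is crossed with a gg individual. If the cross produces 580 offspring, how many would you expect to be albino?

Punnett square for Gg × gg:
Offspring genotypes: 2 Gg, 2 gg
green: 2, albino: 2
albino: 2 out of 4 → fraction 1/2
Expected count = 1/2 × 580 = 290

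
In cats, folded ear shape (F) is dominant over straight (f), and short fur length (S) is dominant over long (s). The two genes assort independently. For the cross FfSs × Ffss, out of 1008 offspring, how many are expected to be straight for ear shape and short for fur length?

Dihybrid cross FfSs × Ffss — consider each gene separately:
ear shape: Ff × Ff → 1 FF, 2 Ff, 1 ff → 3 F_ : 1 ff (out of 4)
fur length: Ss × ss → 2 Ss, 2 ss → 2 S_ : 2 ss (out of 4)
Looking for: straight (ff) and short (S_)
P(straight) = 1/4, P(short) = 2/4
P(both) = 1/4 × 2/4 = 2/16 = 1/8
Expected count = 1/8 × 1008 = 126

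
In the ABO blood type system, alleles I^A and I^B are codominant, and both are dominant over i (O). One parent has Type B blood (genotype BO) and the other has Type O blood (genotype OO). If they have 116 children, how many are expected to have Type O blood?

Cross: BO × OO
Possible offspring genotypes: 2 BO, 2 OO
Blood type counts: 2 Type B, 2 Type O
Probability of Type O: 2/4 = 1/2
Expected count = 1/2 × 116 = 58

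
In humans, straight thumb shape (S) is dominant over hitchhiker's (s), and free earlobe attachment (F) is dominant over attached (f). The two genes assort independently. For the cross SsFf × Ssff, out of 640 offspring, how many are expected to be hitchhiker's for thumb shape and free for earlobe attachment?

Dihybrid cross SsFf × Ssff — consider each gene separately:
thumb shape: Ss × Ss → 1 SS, 2 Ss, 1 ss → 3 S_ : 1 ss (out of 4)
earlobe attachment: Ff × ff → 2 Ff, 2 ff → 2 F_ : 2 ff (out of 4)
Looking for: hitchhiker's (ss) and free (F_)
P(hitchhiker's) = 1/4, P(free) = 2/4
P(both) = 1/4 × 2/4 = 2/16 = 1/8
Expected count = 1/8 × 640 = 80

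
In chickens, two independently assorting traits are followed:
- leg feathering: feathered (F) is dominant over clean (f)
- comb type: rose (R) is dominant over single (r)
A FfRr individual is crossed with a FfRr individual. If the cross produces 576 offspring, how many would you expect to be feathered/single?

Dihybrid cross FfRr × FfRr — consider each gene separately:
leg feathering: Ff × Ff → 1 FF, 2 Ff, 1 ff → 3 F_ : 1 ff (out of 4)
comb type: Rr × Rr → 1 RR, 2 Rr, 1 rr → 3 R_ : 1 rr (out of 4)
Combine (counts out of 4 × 4 = 16): feathered/rose (F_R_) = 3×3 = 9; feathered/single (F_rr) = 3×1 = 3; clean/rose (ffR_) = 1×3 = 3; clean/single (ffrr) = 1×1 = 1
Phenotype counts (out of 16): 9 feathered/rose, 3 feathered/single, 3 clean/rose, 1 clean/single
feathered/single: 3 out of 16 → fraction 3/16
Expected count = 3/16 × 576 = 108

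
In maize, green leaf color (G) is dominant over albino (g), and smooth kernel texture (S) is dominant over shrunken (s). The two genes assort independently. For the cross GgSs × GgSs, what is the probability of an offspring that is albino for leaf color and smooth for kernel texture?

Dihybrid cross GgSs × GgSs — consider each gene separately:
leaf color: Gg × Gg → 1 GG, 2 Gg, 1 gg → 3 G_ : 1 gg (out of 4)
kernel texture: Ss × Ss → 1 SS, 2 Ss, 1 ss → 3 S_ : 1 ss (out of 4)
Looking for: albino (gg) and smooth (S_)
P(albino) = 1/4, P(smooth) = 3/4
P(both) = 1/4 × 3/4 = 3/16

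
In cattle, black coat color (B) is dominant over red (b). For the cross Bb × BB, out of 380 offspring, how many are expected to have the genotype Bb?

Punnett square for Bb × BB:
Offspring genotypes: 2 BB, 2 Bb
Total offspring: 4
Count with target: 2
Probability: 2/4 = 1/2
Expected count = 1/2 × 380 = 190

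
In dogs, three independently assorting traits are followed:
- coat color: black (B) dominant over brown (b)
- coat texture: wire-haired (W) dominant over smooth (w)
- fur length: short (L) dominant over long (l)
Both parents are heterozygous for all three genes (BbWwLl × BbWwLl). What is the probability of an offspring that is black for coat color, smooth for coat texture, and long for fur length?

Trihybrid cross: BbWwLl × BbWwLl
Each trait segregates independently with a 3:1 phenotypic ratio, so each gene contributes 3/4 (dominant) or 1/4 (recessive).
Target: black (coat color), smooth (coat texture), long (fur length)
Probability = product of independent per-trait probabilities
= 3/4 × 1/4 × 1/4 = 3/64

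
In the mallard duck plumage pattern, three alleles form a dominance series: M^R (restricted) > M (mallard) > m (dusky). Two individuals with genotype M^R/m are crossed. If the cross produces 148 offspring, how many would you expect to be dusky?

Cross: M^R/m × M^R/m
Allele dominance: M^R > M > m
Offspring genotypes: 1 M^R/M^R, 2 M^R/m, 1 m/m
Phenotype counts: 3 restricted, 1 dusky
dusky: 1 out of 4 → fraction 1/4
Expected count = 1/4 × 148 = 37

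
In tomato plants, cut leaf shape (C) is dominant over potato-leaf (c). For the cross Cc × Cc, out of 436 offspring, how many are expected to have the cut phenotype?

Punnett square for Cc × Cc:
Offspring genotypes: 1 CC, 2 Cc, 1 cc
Total offspring: 4
Count with target: 3
Probability: 3/4
Expected count = 3/4 × 436 = 327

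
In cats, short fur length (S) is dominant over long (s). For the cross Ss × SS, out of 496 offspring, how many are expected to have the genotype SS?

Punnett square for Ss × SS:
Offspring genotypes: 2 SS, 2 Ss
Total offspring: 4
Count with target: 2
Probability: 2/4 = 1/2
Expected count = 1/2 × 496 = 248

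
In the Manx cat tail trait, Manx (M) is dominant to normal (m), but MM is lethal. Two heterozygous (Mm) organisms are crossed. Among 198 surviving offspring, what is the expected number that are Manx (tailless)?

Cross: Mm × Mm
Punnett square offspring (before lethality): 1 MM, 2 Mm, 1 mm
The MM genotype is lethal (embryos die); surviving offspring: 2 Mm, 1 mm
Manx (tailless): 2 out of 3 → fraction 2/3
Expected count = 2/3 × 198 = 132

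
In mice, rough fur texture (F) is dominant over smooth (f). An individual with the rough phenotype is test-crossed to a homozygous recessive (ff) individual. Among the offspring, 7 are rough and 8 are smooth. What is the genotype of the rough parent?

Test cross: ? × ff
Offspring: 7 rough, 8 smooth — approximately 1:1.
A 1:1 ratio in a test cross indicates the unknown parent is heterozygous (Ff).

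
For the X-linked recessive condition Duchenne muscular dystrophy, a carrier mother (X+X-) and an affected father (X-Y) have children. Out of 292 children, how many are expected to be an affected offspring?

Cross: X+X- × X-Y
Offspring: 1 X+X-, 1 X+Y, 1 X-X-, 1 X-Y
Probability of an affected offspring: 2/4 = 1/2
Expected count = 1/2 × 292 = 146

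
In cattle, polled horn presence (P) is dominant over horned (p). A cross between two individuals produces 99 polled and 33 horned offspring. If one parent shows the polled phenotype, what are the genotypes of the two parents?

Observed offspring: 99 polled, 33 horned
The observed ratio simplifies to 3:1. Horned (pp) offspring appear, so each parent must contribute one p allele. The parent stated to show polled carries P, so it is Pp. The other parent is then either Pp or pp: Pp × pp would give a 1:1 split, whereas Pp × Pp gives 3:1 — matching the data. So both parents are heterozygous (Pp × Pp).
Parent genotypes: Pp × Pp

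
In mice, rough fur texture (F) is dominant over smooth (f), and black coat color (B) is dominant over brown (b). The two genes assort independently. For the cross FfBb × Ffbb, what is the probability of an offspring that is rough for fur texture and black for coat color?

Dihybrid cross FfBb × Ffbb — consider each gene separately:
fur texture: Ff × Ff → 1 FF, 2 Ff, 1 ff → 3 F_ : 1 ff (out of 4)
coat color: Bb × bb → 2 Bb, 2 bb → 2 B_ : 2 bb (out of 4)
Looking for: rough (F_) and black (B_)
P(rough) = 3/4, P(black) = 2/4
P(both) = 3/4 × 2/4 = 6/16 = 3/8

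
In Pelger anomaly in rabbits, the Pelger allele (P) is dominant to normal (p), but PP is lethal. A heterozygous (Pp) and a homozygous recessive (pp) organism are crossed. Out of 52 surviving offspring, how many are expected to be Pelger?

Cross: Pp × pp
Punnett square offspring (before lethality): 2 Pp, 2 pp
No PP offspring are produced in this cross.
Pelger: 2 out of 4 → fraction 1/2
Expected count = 1/2 × 52 = 26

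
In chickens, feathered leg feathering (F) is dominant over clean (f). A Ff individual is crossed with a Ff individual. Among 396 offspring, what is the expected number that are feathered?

Punnett square for Ff × Ff:
Offspring genotypes: 1 FF, 2 Ff, 1 ff
feathered: 3, clean: 1
feathered: 3 out of 4 → fraction 3/4
Expected count = 3/4 × 396 = 297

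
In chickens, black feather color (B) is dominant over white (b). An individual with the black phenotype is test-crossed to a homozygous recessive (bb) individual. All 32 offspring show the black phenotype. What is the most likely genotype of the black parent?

Test cross: ? × bb
All offspring are black.
If the unknown parent were heterozygous (Bb), about half of 32 offspring would be white; none are. The unknown parent is most likely homozygous dominant (BB).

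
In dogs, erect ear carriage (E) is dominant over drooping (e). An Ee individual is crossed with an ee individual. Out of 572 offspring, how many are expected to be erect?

Punnett square for Ee × ee:
Offspring genotypes: 2 Ee, 2 ee
erect: 2, drooping: 2
erect: 2 out of 4 → fraction 1/2
Expected count = 1/2 × 572 = 286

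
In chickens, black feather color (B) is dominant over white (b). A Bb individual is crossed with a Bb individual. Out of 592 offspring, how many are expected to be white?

Punnett square for Bb × Bb:
Offspring genotypes: 1 BB, 2 Bb, 1 bb
black: 3, white: 1
white: 1 out of 4 → fraction 1/4
Expected count = 1/4 × 592 = 148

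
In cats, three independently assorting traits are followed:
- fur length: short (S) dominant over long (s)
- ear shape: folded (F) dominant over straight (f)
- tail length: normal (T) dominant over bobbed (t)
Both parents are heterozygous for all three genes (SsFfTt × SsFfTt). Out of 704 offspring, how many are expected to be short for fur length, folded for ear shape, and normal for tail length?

Trihybrid cross: SsFfTt × SsFfTt
Each trait segregates independently with a 3:1 phenotypic ratio, so each gene contributes 3/4 (dominant) or 1/4 (recessive).
Target: short (fur length), folded (ear shape), normal (tail length)
Probability = product of independent per-trait probabilities
= 3/4 × 3/4 × 3/4 = 27/64
Expected count = 27/64 × 704 = 297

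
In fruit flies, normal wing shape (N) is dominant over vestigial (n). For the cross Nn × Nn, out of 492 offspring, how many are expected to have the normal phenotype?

Punnett square for Nn × Nn:
Offspring genotypes: 1 NN, 2 Nn, 1 nn
Total offspring: 4
Count with target: 3
Probability: 3/4
Expected count = 3/4 × 492 = 369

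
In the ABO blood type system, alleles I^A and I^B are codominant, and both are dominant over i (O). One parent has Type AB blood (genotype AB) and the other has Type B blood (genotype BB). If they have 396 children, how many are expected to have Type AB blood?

Cross: AB × BB
Possible offspring genotypes: 2 AB, 2 BB
Blood type counts: 2 Type AB, 2 Type B
Probability of Type AB: 2/4 = 1/2
Expected count = 1/2 × 396 = 198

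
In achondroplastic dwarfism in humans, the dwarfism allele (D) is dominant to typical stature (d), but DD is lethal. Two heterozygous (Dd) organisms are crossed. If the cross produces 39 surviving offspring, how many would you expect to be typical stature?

Cross: Dd × Dd
Punnett square offspring (before lethality): 1 DD, 2 Dd, 1 dd
The DD genotype is lethal (embryos die); surviving offspring: 2 Dd, 1 dd
typical stature: 1 out of 3 → fraction 1/3
Expected count = 1/3 × 39 = 13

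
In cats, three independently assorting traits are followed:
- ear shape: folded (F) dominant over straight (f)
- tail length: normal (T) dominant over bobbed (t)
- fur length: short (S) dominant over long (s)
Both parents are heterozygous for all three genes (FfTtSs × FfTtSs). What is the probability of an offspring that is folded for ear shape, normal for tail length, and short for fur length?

Trihybrid cross: FfTtSs × FfTtSs
Each trait segregates independently with a 3:1 phenotypic ratio, so each gene contributes 3/4 (dominant) or 1/4 (recessive).
Target: folded (ear shape), normal (tail length), short (fur length)
Probability = product of independent per-trait probabilities
= 3/4 × 3/4 × 3/4 = 27/64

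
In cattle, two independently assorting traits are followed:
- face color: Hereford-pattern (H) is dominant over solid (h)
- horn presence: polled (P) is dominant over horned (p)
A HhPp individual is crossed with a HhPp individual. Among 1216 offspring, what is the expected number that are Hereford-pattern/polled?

Dihybrid cross HhPp × HhPp — consider each gene separately:
face color: Hh × Hh → 1 HH, 2 Hh, 1 hh → 3 H_ : 1 hh (out of 4)
horn presence: Pp × Pp → 1 PP, 2 Pp, 1 pp → 3 P_ : 1 pp (out of 4)
Combine (counts out of 4 × 4 = 16): Hereford-pattern/polled (H_P_) = 3×3 = 9; Hereford-pattern/horned (H_pp) = 3×1 = 3; solid/polled (hhP_) = 1×3 = 3; solid/horned (hhpp) = 1×1 = 1
Phenotype counts (out of 16): 9 Hereford-pattern/polled, 3 Hereford-pattern/horned, 3 solid/polled, 1 solid/horned
Hereford-pattern/polled: 9 out of 16 → fraction 9/16
Expected count = 9/16 × 1216 = 684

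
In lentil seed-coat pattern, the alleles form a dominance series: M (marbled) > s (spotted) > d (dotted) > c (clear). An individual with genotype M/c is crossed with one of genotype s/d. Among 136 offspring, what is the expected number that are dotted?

Cross: M/c × s/d
Allele dominance: M > s > d > c
Offspring genotypes: 1 M/s, 1 M/d, 1 s/c, 1 d/c
Phenotype counts: 2 marbled, 1 spotted, 1 dotted
dotted: 1 out of 4 → fraction 1/4
Expected count = 1/4 × 136 = 34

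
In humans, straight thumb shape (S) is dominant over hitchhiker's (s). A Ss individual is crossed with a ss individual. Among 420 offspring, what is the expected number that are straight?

Punnett square for Ss × ss:
Offspring genotypes: 2 Ss, 2 ss
straight: 2, hitchhiker's: 2
straight: 2 out of 4 → fraction 1/2
Expected count = 1/2 × 420 = 210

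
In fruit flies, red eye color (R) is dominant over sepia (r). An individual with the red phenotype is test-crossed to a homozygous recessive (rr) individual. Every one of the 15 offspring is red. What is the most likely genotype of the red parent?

Test cross: ? × rr
All offspring are red.
If the unknown parent were heterozygous (Rr), about half of 15 offspring would be sepia; none are. The unknown parent is most likely homozygous dominant (RR).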